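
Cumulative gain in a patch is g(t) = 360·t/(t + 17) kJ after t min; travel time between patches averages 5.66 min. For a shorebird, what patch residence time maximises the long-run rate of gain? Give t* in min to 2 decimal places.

By the marginal value theorem, leave when the instantaneous gain rate g'(t) equals the habitat-wide average g(t)/(T + t).
g'(t) = 360·17/(t + 17)². Setting 360·17/(t+17)² = 360t/[(t+17)(5.66+t)] gives 17(5.66+t) = t(t+17), so t² = 17×5.66 = 96.22.
t* = √96.22 = 9.809 min.

9.81 min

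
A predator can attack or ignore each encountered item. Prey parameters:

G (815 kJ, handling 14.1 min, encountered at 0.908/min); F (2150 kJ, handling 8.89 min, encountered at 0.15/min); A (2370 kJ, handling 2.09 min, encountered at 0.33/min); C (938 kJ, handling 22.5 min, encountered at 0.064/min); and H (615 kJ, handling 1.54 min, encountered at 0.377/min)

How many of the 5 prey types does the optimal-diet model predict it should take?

1

E/h in descending order: A 1.13e+03, H 399, F 242, G 57.8, C 41.7 kJ/min. The optimal diet is the largest prefix of this list for which every included type satisfies E_i/h_i > R on the types above it.
Rate on top 1: 462.9. H: 399 < 462.9 → exclude; stop.
Optimal diet: A — 1 of 5 types.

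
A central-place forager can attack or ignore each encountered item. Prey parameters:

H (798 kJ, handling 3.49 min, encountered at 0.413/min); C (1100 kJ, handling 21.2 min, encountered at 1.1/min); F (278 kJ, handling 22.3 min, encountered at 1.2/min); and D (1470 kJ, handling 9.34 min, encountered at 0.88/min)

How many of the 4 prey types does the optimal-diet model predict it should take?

Profitabilities (E/h, kJ/min): H 229, D 157, C 51.9, F 12.5. Add prey in this order while the next type's profitability exceeds the intake rate on those already taken.
Rate on top 1: 135. D: 157 > 135 → include.
Rate on top 2: 152.3. C: 51.9 < 152.3 → exclude; stop.
Optimal diet: H, D — 2 of 4 types.

2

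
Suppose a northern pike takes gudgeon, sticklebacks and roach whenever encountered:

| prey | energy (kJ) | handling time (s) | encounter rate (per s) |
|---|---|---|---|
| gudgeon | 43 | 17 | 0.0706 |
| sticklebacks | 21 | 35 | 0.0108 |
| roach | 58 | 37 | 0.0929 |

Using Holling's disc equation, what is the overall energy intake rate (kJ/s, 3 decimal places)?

1.438 kJ/s

R = (0.0706×43 + 0.0108×21 + 0.0929×58) / (1 + 0.0706×17 + 0.0108×35 + 0.0929×37) = 8.651/6.016 = 1.438 kJ/s.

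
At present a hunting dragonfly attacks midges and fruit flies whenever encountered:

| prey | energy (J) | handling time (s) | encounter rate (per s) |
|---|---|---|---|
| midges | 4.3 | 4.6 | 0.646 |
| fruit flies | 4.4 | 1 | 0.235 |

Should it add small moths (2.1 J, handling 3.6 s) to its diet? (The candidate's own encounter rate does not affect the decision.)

On midges and fruit flies alone, R = ΣλE/(1+Σλh) = 3.812/4.207 = 0.9061 J/s.
Profitability of small moths: 2.1/3.6 = 0.5833 J/s.
Since 0.5833 < R, time spent handling small moths is better spent searching.

No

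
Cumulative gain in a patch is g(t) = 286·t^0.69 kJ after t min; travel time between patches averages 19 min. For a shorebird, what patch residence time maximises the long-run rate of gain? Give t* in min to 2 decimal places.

By the marginal value theorem, leave when the instantaneous gain rate g'(t) equals the habitat-wide average g(t)/(T + t).
g'(t) = 0.69·286·t^-0.31. Setting 0.69·286·t^-0.31 = 286·t^0.69/(19+t) gives 0.69(19+t) = t, so 0.31·t = 0.69×19.
t* = 0.69×19/0.31 = 42.29 min.

42.29 min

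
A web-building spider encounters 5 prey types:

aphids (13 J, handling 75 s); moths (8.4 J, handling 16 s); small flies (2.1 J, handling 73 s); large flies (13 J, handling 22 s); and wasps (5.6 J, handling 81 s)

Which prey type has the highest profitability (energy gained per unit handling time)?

large flies

Profitability E/h (J/s): aphids = 13/75 = 0.173, moths = 8.4/16 = 0.525, small flies = 2.1/73 = 0.0288, large flies = 13/22 = 0.591, wasps = 5.6/81 = 0.0691.
Ranked: large flies > moths > aphids > wasps > small flies.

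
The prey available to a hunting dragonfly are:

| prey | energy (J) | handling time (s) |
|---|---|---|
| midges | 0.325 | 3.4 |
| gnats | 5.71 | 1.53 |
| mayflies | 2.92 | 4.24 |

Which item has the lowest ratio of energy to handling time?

In descending order of E/h:
gnats: 5.71/1.53 = 3.73 J/s
mayflies: 2.92/4.24 = 0.689 J/s
midges: 0.325/3.4 = 0.0956 J/s

midges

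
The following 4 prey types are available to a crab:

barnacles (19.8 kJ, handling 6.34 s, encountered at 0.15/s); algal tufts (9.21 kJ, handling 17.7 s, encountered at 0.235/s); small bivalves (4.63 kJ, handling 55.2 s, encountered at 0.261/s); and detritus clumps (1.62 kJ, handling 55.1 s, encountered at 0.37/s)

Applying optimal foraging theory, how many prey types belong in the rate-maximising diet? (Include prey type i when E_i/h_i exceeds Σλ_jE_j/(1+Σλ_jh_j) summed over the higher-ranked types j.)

1

Rank by E/h (kJ/s): barnacles 3.12, algal tufts 0.52, small bivalves 0.0839, detritus clumps 0.0294. Include each in turn until the next type's E/h falls below the running intake rate.
Rate on top 1: 1.522. algal tufts: 0.52 < 1.522 → exclude; stop.
Optimal diet: barnacles — 1 of 4 types.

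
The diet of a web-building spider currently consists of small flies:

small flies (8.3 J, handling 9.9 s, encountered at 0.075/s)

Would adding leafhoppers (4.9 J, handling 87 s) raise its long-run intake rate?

No

On small flies alone, R = ΣλE/(1+Σλh) = 0.6225/1.743 = 0.3572 J/s.
Profitability of leafhoppers: 4.9/87 = 0.05632 J/s.
Since 0.05632 < R, time spent handling leafhoppers is better spent searching.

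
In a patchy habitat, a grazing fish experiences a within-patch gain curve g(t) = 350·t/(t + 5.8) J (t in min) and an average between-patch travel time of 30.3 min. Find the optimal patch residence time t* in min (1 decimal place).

Maximise g(t)/(T+t): set derivative to zero → g'(t)(T+t) = g(t).
g'(t) = 350·5.8/(t + 5.8)². Setting 350·5.8/(t+5.8)² = 350t/[(t+5.8)(30.3+t)] gives 5.8(30.3+t) = t(t+5.8), so t² = 5.8×30.3 = 175.7.
t* = √175.7 = 13.26 min.

13.3 min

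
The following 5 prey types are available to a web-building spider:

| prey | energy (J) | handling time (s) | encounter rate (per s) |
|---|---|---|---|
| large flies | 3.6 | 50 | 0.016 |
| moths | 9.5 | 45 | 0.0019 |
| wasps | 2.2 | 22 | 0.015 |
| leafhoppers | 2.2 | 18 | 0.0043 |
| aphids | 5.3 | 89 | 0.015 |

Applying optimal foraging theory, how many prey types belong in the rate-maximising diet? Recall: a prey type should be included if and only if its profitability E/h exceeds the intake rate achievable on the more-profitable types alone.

E/h in descending order: moths 0.211, leafhoppers 0.122, wasps 0.1, large flies 0.072, aphids 0.0596 J/s. The optimal diet is the largest prefix of this list for which every included type satisfies E_i/h_i > R on the types above it.
Rate on top 1: 0.01663. leafhoppers: 0.122 > 0.01663 → include.
Rate on top 2: 0.02366. wasps: 0.1 > 0.02366 → include.
Rate on top 3: 0.04053. large flies: 0.072 > 0.04053 → include.
Rate on top 4: 0.05151. aphids: 0.0596 > 0.05151 → include.
Optimal diet: moths, leafhoppers, wasps, large flies, aphids — 5 of 5 types.

5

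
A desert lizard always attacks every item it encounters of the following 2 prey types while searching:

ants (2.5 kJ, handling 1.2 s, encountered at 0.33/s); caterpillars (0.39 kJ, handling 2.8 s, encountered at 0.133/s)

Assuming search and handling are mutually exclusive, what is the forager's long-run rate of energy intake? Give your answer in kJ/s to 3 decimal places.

0.496 kJ/s

Energy encountered per unit search time: 0.33×2.5 + 0.133×0.39 = 0.8769 kJ/s.
Handling time per unit search time: 0.33×1.2 + 0.133×2.8 = 0.7684.
Rate = 0.8769/(1 + 0.7684) = 0.4959 kJ/s.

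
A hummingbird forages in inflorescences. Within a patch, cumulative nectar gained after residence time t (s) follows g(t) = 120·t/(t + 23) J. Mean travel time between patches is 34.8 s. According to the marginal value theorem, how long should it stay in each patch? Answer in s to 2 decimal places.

28.29 s

By the marginal value theorem, leave when the instantaneous gain rate g'(t) equals the habitat-wide average g(t)/(T + t).
g'(t) = 120·23/(t + 23)². Setting 120·23/(t+23)² = 120t/[(t+23)(34.8+t)] gives 23(34.8+t) = t(t+23), so t² = 23×34.8 = 800.4.
t* = √800.4 = 28.29 s.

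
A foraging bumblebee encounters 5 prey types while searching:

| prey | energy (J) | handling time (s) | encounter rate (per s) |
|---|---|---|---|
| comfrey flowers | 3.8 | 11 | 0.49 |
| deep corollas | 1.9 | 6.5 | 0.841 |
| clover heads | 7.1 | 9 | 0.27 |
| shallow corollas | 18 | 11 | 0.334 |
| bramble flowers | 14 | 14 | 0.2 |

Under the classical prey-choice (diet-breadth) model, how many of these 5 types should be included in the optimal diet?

1

Profitabilities (E/h, J/s): shallow corollas 1.64, bramble flowers 1, clover heads 0.789, comfrey flowers 0.345, deep corollas 0.292. Add prey in this order while the next type's profitability exceeds the intake rate on those already taken.
Rate on top 1: 1.286. bramble flowers: 1 < 1.286 → exclude; stop.
Optimal diet: shallow corollas — 1 of 5 types.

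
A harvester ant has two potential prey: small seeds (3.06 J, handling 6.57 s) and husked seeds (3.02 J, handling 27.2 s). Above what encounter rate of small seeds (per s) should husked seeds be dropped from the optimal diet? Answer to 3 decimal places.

0.048 per s

At the threshold, the rate on small seeds alone equals the profitability of husked seeds: λ·3.06/(1 + λ·6.57) = 3.02/27.2 = 0.111.
Rearranging, λ(3.06 − 0.111×6.57) = 0.111, so λ = 0.111/2.331 = 0.04764 per s.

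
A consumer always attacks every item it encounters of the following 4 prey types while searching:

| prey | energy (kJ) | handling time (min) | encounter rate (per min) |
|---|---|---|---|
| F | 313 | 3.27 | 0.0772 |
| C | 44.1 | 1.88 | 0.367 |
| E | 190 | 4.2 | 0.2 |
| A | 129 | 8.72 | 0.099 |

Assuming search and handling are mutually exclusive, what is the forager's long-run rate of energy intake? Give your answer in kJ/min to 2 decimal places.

24.99 kJ/min

R = (0.0772×313 + 0.367×44.1 + 0.2×190 + 0.099×129) / (1 + 0.0772×3.27 + 0.367×1.88 + 0.2×4.2 + 0.099×8.72) = 91.12/3.646 = 24.99 kJ/min.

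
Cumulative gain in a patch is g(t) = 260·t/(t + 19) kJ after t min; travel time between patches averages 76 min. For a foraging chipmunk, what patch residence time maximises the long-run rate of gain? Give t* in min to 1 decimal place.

Optimal t* satisfies g'(t*) = g(t*)/(T + t*).
g'(t) = 260·19/(t + 19)². Setting 260·19/(t+19)² = 260t/[(t+19)(76+t)] gives 19(76+t) = t(t+19), so t² = 19×76 = 1444.
t* = √1444 = 38 min.

38.0 min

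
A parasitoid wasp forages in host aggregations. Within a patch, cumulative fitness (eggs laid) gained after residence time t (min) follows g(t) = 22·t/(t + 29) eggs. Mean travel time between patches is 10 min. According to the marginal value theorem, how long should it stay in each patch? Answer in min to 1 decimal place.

17.0 min

Optimal t* satisfies g'(t*) = g(t*)/(T + t*).
g'(t) = 22·29/(t + 29)². Setting 22·29/(t+29)² = 22t/[(t+29)(10+t)] gives 29(10+t) = t(t+29), so t² = 29×10 = 290.
t* = √290 = 17.03 min.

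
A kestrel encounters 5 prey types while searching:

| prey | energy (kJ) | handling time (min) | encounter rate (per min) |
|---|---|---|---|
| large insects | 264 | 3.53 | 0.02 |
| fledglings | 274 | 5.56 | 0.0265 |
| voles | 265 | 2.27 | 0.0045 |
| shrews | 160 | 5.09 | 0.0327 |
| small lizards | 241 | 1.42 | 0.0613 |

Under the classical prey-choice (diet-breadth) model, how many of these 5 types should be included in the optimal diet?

5

Rank by E/h (kJ/min): small lizards 170, voles 117, large insects 74.8, fledglings 49.3, shrews 31.4. Include each in turn until the next type's E/h falls below the running intake rate.
Rate on top 1: 13.59. voles: 117 > 13.59 → include.
Rate on top 2: 14.55. large insects: 74.8 > 14.55 → include.
Rate on top 3: 18.19. fledglings: 49.3 > 18.19 → include.
Rate on top 4: 21.67. shrews: 31.4 > 21.67 → include.
Optimal diet: small lizards, voles, large insects, fledglings, shrews — 5 of 5 types.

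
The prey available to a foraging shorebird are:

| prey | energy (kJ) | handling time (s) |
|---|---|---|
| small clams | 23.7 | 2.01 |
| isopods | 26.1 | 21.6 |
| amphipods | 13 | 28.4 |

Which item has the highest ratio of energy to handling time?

In descending order of E/h:
small clams: 23.7/2.01 = 11.8 kJ/s
isopods: 26.1/21.6 = 1.21 kJ/s
amphipods: 13/28.4 = 0.458 kJ/s

small clams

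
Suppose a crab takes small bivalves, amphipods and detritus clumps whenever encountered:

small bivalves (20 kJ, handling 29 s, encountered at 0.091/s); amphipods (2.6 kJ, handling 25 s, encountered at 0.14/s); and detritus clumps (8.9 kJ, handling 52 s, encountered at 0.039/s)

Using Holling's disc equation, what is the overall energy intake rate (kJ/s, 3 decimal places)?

0.276 kJ/s

R = (0.091×20 + 0.14×2.6 + 0.039×8.9) / (1 + 0.091×29 + 0.14×25 + 0.039×52) = 2.531/9.167 = 0.2761 kJ/s.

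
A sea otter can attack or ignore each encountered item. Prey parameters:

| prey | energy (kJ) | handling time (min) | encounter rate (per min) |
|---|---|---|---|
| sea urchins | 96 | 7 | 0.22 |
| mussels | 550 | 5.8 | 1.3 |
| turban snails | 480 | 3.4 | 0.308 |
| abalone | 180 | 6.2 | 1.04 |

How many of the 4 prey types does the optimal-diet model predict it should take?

2

Rank by E/h (kJ/min): turban snails 141, mussels 94.8, abalone 29, sea urchins 13.7. Include each in turn until the next type's E/h falls below the running intake rate.
Rate on top 1: 72.22. mussels: 94.8 > 72.22 → include.
Rate on top 2: 90. abalone: 29 < 90 → exclude; stop.
Optimal diet: turban snails, mussels — 2 of 4 types.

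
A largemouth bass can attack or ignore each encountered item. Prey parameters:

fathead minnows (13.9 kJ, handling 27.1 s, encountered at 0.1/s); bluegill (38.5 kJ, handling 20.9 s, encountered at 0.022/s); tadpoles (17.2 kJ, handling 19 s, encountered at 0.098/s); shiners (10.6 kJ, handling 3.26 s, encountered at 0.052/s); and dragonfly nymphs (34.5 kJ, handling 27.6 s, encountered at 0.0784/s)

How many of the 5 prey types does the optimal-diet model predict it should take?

3

Profitabilities (E/h, kJ/s): shiners 3.25, bluegill 1.84, dragonfly nymphs 1.25, tadpoles 0.905, fathead minnows 0.513. Add prey in this order while the next type's profitability exceeds the intake rate on those already taken.
Rate on top 1: 0.4713. bluegill: 1.84 > 0.4713 → include.
Rate on top 2: 0.8581. dragonfly nymphs: 1.25 > 0.8581 → include.
Rate on top 3: 1.082. tadpoles: 0.905 < 1.082 → exclude; stop.
Optimal diet: shiners, bluegill, dragonfly nymphs — 3 of 5 types.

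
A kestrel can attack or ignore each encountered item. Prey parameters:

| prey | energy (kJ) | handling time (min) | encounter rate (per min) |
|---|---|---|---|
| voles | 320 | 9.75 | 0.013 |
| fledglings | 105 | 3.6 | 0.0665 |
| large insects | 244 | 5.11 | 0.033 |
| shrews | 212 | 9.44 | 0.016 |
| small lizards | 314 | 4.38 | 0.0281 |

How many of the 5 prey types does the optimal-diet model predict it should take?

5

Rank by E/h (kJ/min): small lizards 71.7, large insects 47.7, voles 32.8, fledglings 29.2, shrews 22.5. Include each in turn until the next type's E/h falls below the running intake rate.
Rate on top 1: 7.856. large insects: 47.7 > 7.856 → include.
Rate on top 2: 13.06. voles: 32.8 > 13.06 → include.
Rate on top 3: 14.83. fledglings: 29.2 > 14.83 → include.
Rate on top 4: 16.9. shrews: 22.5 > 16.9 → include.
Optimal diet: small lizards, large insects, voles, fledglings, shrews — 5 of 5 types.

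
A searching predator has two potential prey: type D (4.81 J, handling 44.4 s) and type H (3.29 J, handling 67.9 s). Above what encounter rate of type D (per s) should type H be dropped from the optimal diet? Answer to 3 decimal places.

The zero-one rule: include type H iff E₂/h₂ > λE₁/(1+λh₁). Equality gives the switch point.
λE₁h₂ = E₂ + λE₂h₁ ⇒ λ = E₂/(E₁h₂ − E₂h₁) = 3.29/(326.6 − 146.1) = 0.01822 per s.

0.018 per s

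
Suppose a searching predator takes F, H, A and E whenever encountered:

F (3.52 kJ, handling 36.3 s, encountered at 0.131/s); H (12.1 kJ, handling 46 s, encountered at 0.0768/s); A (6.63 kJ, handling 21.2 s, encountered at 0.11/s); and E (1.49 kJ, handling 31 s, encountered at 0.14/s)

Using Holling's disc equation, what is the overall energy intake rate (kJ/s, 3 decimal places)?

0.146 kJ/s

R = (0.131×3.52 + 0.0768×12.1 + 0.11×6.63 + 0.14×1.49) / (1 + 0.131×36.3 + 0.0768×46 + 0.11×21.2 + 0.14×31) = 2.328/15.96 = 0.1459 kJ/s.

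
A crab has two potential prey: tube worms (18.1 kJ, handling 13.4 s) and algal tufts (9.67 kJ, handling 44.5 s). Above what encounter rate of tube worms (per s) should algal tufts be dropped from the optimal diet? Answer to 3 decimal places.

0.014 per s

The zero-one rule: include algal tufts iff E₂/h₂ > λE₁/(1+λh₁). Equality gives the switch point.
λE₁h₂ = E₂ + λE₂h₁ ⇒ λ = E₂/(E₁h₂ − E₂h₁) = 9.67/(805.5 − 129.6) = 0.01431 per s.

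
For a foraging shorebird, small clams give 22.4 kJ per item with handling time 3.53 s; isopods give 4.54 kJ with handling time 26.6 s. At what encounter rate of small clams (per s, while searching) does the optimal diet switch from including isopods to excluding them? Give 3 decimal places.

At the threshold, the rate on small clams alone equals the profitability of isopods: λ·22.4/(1 + λ·3.53) = 4.54/26.6 = 0.1707.
Rearranging, λ(22.4 − 0.1707×3.53) = 0.1707, so λ = 0.1707/21.8 = 0.00783 per s.

0.008 per s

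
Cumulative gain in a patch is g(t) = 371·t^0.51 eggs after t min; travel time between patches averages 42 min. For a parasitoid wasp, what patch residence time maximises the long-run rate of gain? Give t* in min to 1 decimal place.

Maximise g(t)/(T+t): set derivative to zero → g'(t)(T+t) = g(t).
g'(t) = 0.51·371·t^-0.49. Setting 0.51·371·t^-0.49 = 371·t^0.51/(42+t) gives 0.51(42+t) = t, so 0.49·t = 0.51×42.
t* = 0.51×42/0.49 = 43.71 min.

43.7 min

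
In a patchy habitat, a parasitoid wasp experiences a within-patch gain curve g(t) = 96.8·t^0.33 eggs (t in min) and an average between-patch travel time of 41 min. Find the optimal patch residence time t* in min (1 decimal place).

20.2 min

Maximise g(t)/(T+t): set derivative to zero → g'(t)(T+t) = g(t).
g'(t) = 0.33·96.8·t^-0.67. Setting 0.33·96.8·t^-0.67 = 96.8·t^0.33/(41+t) gives 0.33(41+t) = t, so 0.67·t = 0.33×41.
t* = 0.33×41/0.67 = 20.19 min.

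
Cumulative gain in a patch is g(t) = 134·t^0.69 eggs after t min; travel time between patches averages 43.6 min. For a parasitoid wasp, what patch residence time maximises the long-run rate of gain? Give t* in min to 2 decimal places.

97.05 min

Optimal t* satisfies g'(t*) = g(t*)/(T + t*).
g'(t) = 0.69·134·t^-0.31. Setting 0.69·134·t^-0.31 = 134·t^0.69/(43.6+t) gives 0.69(43.6+t) = t, so 0.31·t = 0.69×43.6.
t* = 0.69×43.6/0.31 = 97.05 min.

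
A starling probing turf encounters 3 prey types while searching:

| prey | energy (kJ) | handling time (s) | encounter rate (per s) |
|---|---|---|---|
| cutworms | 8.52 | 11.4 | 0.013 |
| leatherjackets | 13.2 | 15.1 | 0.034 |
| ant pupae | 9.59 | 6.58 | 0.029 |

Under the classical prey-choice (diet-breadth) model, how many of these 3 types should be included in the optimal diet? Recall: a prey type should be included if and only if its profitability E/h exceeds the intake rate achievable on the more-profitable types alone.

E/h in descending order: ant pupae 1.46, leatherjackets 0.874, cutworms 0.747 kJ/s. The optimal diet is the largest prefix of this list for which every included type satisfies E_i/h_i > R on the types above it.
Rate on top 1: 0.2335. leatherjackets: 0.874 > 0.2335 → include.
Rate on top 2: 0.4265. cutworms: 0.747 > 0.4265 → include.
Optimal diet: ant pupae, leatherjackets, cutworms — 3 of 3 types.

3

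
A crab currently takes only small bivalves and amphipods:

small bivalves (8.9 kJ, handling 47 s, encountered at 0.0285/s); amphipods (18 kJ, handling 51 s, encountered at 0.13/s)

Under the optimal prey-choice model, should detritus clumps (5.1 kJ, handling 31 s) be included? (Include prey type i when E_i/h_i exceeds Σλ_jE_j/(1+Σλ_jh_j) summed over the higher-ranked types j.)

No

On small bivalves and amphipods alone, R = ΣλE/(1+Σλh) = 2.594/8.97 = 0.2892 kJ/s.
Profitability of detritus clumps: 5.1/31 = 0.1645 kJ/s.
Since 0.1645 < R, time spent handling detritus clumps is better spent searching.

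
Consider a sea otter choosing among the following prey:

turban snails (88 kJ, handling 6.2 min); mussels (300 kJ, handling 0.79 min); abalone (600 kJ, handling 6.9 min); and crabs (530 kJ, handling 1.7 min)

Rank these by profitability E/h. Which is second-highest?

Profitability E/h (kJ/min): turban snails = 88/6.2 = 14.2, mussels = 300/0.79 = 380, abalone = 600/6.9 = 87, crabs = 530/1.7 = 312.
Ranked: mussels > crabs > abalone > turban snails.

crabs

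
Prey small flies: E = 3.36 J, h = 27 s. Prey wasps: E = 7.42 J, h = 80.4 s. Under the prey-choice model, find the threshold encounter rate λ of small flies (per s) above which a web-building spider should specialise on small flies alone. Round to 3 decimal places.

The zero-one rule: include wasps iff E₂/h₂ > λE₁/(1+λh₁). Equality gives the switch point.
λE₁h₂ = E₂ + λE₂h₁ ⇒ λ = E₂/(E₁h₂ − E₂h₁) = 7.42/(270.1 − 200.3) = 0.1063 per s.

0.106 per s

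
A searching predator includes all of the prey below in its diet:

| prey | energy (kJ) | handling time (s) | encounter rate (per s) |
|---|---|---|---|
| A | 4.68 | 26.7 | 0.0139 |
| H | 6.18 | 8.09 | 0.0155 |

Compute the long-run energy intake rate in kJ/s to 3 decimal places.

0.107 kJ/s

Energy encountered per unit search time: 0.0139×4.68 + 0.0155×6.18 = 0.1608 kJ/s.
Handling time per unit search time: 0.0139×26.7 + 0.0155×8.09 = 0.4965.
Rate = 0.1608/(1 + 0.4965) = 0.1075 kJ/s.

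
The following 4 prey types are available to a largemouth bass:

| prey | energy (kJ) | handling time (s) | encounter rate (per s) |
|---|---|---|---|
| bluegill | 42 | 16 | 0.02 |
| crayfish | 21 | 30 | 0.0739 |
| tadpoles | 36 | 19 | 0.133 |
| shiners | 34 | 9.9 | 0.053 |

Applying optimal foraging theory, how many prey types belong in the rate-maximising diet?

Rank by E/h (kJ/s): shiners 3.43, bluegill 2.62, tadpoles 1.89, crayfish 0.7. Include each in turn until the next type's E/h falls below the running intake rate.
Rate on top 1: 1.182. bluegill: 2.62 > 1.182 → include.
Rate on top 2: 1.432. tadpoles: 1.89 > 1.432 → include.
Rate on top 3: 1.7. crayfish: 0.7 < 1.7 → exclude; stop.
Optimal diet: shiners, bluegill, tadpoles — 3 of 4 types.

3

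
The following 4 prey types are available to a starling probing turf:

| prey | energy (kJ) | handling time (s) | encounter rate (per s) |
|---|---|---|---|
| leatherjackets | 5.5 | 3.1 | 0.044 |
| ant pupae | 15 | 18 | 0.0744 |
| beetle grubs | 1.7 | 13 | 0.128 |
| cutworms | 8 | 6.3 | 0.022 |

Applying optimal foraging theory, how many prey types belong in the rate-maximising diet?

Rank by E/h (kJ/s): leatherjackets 1.77, cutworms 1.27, ant pupae 0.833, beetle grubs 0.131. Include each in turn until the next type's E/h falls below the running intake rate.
Rate on top 1: 0.213. cutworms: 1.27 > 0.213 → include.
Rate on top 2: 0.3278. ant pupae: 0.833 > 0.3278 → include.
Rate on top 3: 0.5868. beetle grubs: 0.131 < 0.5868 → exclude; stop.
Optimal diet: leatherjackets, cutworms, ant pupae — 3 of 4 types.

3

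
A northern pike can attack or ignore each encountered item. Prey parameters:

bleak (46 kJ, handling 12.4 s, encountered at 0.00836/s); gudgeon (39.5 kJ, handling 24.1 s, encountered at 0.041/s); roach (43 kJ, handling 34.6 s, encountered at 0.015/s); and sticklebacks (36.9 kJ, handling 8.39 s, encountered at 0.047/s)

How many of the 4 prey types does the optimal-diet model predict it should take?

Profitabilities (E/h, kJ/s): sticklebacks 4.4, bleak 3.71, gudgeon 1.64, roach 1.24. Add prey in this order while the next type's profitability exceeds the intake rate on those already taken.
Rate on top 1: 1.244. bleak: 3.71 > 1.244 → include.
Rate on top 2: 1.414. gudgeon: 1.64 > 1.414 → include.
Rate on top 3: 1.504. roach: 1.24 < 1.504 → exclude; stop.
Optimal diet: sticklebacks, bleak, gudgeon — 3 of 4 types.

3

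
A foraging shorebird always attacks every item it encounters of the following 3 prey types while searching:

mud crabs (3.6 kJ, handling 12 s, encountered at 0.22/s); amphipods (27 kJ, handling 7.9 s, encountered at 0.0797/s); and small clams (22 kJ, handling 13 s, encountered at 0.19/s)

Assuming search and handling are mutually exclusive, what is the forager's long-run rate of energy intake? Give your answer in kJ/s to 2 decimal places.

1.06 kJ/s

Energy encountered per unit search time: 0.22×3.6 + 0.0797×27 + 0.19×22 = 7.124 kJ/s.
Handling time per unit search time: 0.22×12 + 0.0797×7.9 + 0.19×13 = 5.74.
Rate = 7.124/(1 + 5.74) = 1.057 kJ/s.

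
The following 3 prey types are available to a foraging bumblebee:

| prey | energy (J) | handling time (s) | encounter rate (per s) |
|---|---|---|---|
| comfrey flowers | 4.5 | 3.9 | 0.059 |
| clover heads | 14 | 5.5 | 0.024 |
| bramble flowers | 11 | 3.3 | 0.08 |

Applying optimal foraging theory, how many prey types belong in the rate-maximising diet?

3

Rank by E/h (J/s): bramble flowers 3.33, clover heads 2.55, comfrey flowers 1.15. Include each in turn until the next type's E/h falls below the running intake rate.
Rate on top 1: 0.6962. clover heads: 2.55 > 0.6962 → include.
Rate on top 2: 0.8711. comfrey flowers: 1.15 > 0.8711 → include.
Optimal diet: bramble flowers, clover heads, comfrey flowers — 3 of 3 types.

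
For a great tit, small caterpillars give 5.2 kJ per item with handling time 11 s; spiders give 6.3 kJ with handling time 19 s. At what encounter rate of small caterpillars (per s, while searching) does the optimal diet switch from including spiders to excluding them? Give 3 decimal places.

At the threshold, the rate on small caterpillars alone equals the profitability of spiders: λ·5.2/(1 + λ·11) = 6.3/19 = 0.3316.
Rearranging, λ(5.2 − 0.3316×11) = 0.3316, so λ = 0.3316/1.553 = 0.2136 per s.

0.214 per s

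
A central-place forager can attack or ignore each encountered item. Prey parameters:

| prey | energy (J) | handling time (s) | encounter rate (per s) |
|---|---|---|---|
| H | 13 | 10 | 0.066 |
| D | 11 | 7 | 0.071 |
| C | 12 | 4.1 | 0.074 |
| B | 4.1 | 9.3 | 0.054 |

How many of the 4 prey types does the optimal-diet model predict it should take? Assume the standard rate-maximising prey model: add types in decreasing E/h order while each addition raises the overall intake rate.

3

Rank by E/h (J/s): C 2.93, D 1.57, H 1.3, B 0.441. Include each in turn until the next type's E/h falls below the running intake rate.
Rate on top 1: 0.6813. D: 1.57 > 0.6813 → include.
Rate on top 2: 0.927. H: 1.3 > 0.927 → include.
Rate on top 3: 1.027. B: 0.441 < 1.027 → exclude; stop.
Optimal diet: C, D, H — 3 of 4 types.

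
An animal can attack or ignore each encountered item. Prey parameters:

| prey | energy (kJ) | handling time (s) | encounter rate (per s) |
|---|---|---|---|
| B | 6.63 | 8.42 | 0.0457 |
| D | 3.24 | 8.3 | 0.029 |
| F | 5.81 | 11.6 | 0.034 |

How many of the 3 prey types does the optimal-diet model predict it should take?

3

Rank by E/h (kJ/s): B 0.787, F 0.501, D 0.39. Include each in turn until the next type's E/h falls below the running intake rate.
Rate on top 1: 0.2188. F: 0.501 > 0.2188 → include.
Rate on top 2: 0.2813. D: 0.39 > 0.2813 → include.
Optimal diet: B, F, D — 3 of 3 types.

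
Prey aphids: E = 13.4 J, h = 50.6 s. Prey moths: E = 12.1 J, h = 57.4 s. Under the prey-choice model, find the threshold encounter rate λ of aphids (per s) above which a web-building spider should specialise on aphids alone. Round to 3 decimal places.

0.077 per s

The zero-one rule: include moths iff E₂/h₂ > λE₁/(1+λh₁). Equality gives the switch point.
λE₁h₂ = E₂ + λE₂h₁ ⇒ λ = E₂/(E₁h₂ − E₂h₁) = 12.1/(769.2 − 612.3) = 0.07712 per s.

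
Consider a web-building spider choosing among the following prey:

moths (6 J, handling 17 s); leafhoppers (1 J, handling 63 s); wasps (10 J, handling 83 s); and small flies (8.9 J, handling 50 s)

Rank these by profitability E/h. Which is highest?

Profitability E/h (J/s): moths = 6/17 = 0.353, leafhoppers = 1/63 = 0.0159, wasps = 10/83 = 0.12, small flies = 8.9/50 = 0.178.
Ranked: moths > small flies > wasps > leafhoppers.

moths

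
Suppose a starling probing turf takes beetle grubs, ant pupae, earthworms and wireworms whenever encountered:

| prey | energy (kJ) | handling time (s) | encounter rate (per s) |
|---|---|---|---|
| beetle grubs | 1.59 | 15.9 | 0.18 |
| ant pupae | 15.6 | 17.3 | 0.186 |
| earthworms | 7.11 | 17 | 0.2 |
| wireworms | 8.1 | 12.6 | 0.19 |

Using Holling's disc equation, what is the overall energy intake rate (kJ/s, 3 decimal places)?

0.478 kJ/s

R = (0.18×1.59 + 0.186×15.6 + 0.2×7.11 + 0.19×8.1) / (1 + 0.18×15.9 + 0.186×17.3 + 0.2×17 + 0.19×12.6) = 6.149/12.87 = 0.4776 kJ/s.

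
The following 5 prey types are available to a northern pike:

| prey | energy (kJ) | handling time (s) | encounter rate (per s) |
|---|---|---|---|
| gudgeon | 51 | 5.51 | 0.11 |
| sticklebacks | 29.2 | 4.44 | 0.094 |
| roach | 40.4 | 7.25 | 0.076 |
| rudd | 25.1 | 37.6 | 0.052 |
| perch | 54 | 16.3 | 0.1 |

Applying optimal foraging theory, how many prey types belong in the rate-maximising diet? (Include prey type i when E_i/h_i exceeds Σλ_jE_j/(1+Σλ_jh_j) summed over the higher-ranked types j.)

E/h in descending order: gudgeon 9.26, sticklebacks 6.58, roach 5.57, perch 3.31, rudd 0.668 kJ/s. The optimal diet is the largest prefix of this list for which every included type satisfies E_i/h_i > R on the types above it.
Rate on top 1: 3.493. sticklebacks: 6.58 > 3.493 → include.
Rate on top 2: 4.129. roach: 5.57 > 4.129 → include.
Rate on top 3: 4.438. perch: 3.31 < 4.438 → exclude; stop.
Optimal diet: gudgeon, sticklebacks, roach — 3 of 5 types.

3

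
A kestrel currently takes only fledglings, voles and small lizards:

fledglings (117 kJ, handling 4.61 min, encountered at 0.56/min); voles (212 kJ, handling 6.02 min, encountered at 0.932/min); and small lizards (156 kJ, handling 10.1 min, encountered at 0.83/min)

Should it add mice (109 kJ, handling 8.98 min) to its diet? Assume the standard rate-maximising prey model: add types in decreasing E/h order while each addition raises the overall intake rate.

Intake rate on the current diet: R = (0.56×117 + 0.932×212 + 0.83×156) / (1 + 0.56×4.61 + 0.932×6.02 + 0.83×10.1) = 392.6/17.58 = 22.34 kJ/min.
Profitability of mice: 109/8.98 = 12.14 kJ/min.
12.14 < 22.34, so adding mice would lower the average — exclude it.

No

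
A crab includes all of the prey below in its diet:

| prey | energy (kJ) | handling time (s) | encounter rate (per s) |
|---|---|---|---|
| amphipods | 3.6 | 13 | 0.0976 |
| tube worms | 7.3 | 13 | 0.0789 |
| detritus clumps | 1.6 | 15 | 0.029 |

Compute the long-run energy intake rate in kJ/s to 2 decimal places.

R = (0.0976×3.6 + 0.0789×7.3 + 0.029×1.6) / (1 + 0.0976×13 + 0.0789×13 + 0.029×15) = 0.9737/3.73 = 0.2611 kJ/s.

0.26 kJ/s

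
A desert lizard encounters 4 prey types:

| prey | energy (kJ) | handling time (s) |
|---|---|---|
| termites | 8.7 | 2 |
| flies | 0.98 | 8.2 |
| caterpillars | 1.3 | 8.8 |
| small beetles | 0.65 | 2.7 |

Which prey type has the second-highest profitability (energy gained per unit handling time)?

Profitability E/h (kJ/s): termites = 8.7/2 = 4.35, flies = 0.98/8.2 = 0.12, caterpillars = 1.3/8.8 = 0.148, small beetles = 0.65/2.7 = 0.241.
Ranked: termites > small beetles > caterpillars > flies.

small beetles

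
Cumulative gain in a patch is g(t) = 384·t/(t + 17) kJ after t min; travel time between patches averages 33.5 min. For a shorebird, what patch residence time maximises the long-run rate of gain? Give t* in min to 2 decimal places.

Optimal t* satisfies g'(t*) = g(t*)/(T + t*).
g'(t) = 384·17/(t + 17)². Setting 384·17/(t+17)² = 384t/[(t+17)(33.5+t)] gives 17(33.5+t) = t(t+17), so t² = 17×33.5 = 569.5.
t* = √569.5 = 23.86 min.

23.86 min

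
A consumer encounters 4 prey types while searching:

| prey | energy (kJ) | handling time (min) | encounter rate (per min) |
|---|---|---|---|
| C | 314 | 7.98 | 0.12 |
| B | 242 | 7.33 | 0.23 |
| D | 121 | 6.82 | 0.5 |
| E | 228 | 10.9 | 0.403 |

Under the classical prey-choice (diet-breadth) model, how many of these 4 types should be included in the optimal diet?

2

Rank by E/h (kJ/min): C 39.3, B 33, E 20.9, D 17.7. Include each in turn until the next type's E/h falls below the running intake rate.
Rate on top 1: 19.25. B: 33 > 19.25 → include.
Rate on top 2: 25.62. E: 20.9 < 25.62 → exclude; stop.
Optimal diet: C, B — 2 of 4 types.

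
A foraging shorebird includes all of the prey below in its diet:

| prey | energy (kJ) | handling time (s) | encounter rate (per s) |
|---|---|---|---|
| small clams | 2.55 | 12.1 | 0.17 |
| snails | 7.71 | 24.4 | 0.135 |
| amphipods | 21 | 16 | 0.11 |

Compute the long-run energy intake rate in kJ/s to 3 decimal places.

0.467 kJ/s

R = Σλ_iE_i / (1 + Σλ_ih_i)
Numerator: 0.17×2.55 + 0.135×7.71 + 0.11×21 = 3.784
Denominator: 1 + 0.17×12.1 + 0.135×24.4 + 0.11×16 = 8.111
R = 3.784/8.111 = 0.4666 kJ/s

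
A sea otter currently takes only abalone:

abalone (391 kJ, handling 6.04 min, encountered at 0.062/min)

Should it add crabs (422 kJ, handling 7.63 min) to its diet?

Yes

Intake rate on the current diet: R = (0.062×391) / (1 + 0.062×6.04) = 24.24/1.374 = 17.64 kJ/min.
Profitability of crabs: 422/7.63 = 55.31 kJ/min.
Since 55.31 > R, including crabs increases the long-run rate.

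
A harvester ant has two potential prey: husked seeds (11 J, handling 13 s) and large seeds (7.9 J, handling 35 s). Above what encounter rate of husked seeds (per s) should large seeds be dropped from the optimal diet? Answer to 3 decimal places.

0.028 per s

The zero-one rule: include large seeds iff E₂/h₂ > λE₁/(1+λh₁). Equality gives the switch point.
λE₁h₂ = E₂ + λE₂h₁ ⇒ λ = E₂/(E₁h₂ − E₂h₁) = 7.9/(385 − 102.7) = 0.02798 per s.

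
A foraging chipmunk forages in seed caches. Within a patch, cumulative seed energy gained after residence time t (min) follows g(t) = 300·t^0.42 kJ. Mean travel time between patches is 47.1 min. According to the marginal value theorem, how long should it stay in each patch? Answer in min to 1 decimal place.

34.1 min

Optimal t* satisfies g'(t*) = g(t*)/(T + t*).
g'(t) = 0.42·300·t^-0.58. Setting 0.42·300·t^-0.58 = 300·t^0.42/(47.1+t) gives 0.42(47.1+t) = t, so 0.58·t = 0.42×47.1.
t* = 0.42×47.1/0.58 = 34.11 min.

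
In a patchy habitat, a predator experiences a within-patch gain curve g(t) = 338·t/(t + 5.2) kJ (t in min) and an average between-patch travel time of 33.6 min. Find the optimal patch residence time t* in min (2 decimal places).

By the marginal value theorem, leave when the instantaneous gain rate g'(t) equals the habitat-wide average g(t)/(T + t).
g'(t) = 338·5.2/(t + 5.2)². Setting 338·5.2/(t+5.2)² = 338t/[(t+5.2)(33.6+t)] gives 5.2(33.6+t) = t(t+5.2), so t² = 5.2×33.6 = 174.7.
t* = √174.7 = 13.22 min.

13.22 min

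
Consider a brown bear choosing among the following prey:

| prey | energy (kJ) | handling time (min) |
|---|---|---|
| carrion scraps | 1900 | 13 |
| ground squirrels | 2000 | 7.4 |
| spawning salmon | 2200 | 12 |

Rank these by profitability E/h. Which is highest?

ground squirrels

In descending order of E/h:
ground squirrels: 2000/7.4 = 270 kJ/min
spawning salmon: 2200/12 = 183 kJ/min
carrion scraps: 1900/13 = 146 kJ/min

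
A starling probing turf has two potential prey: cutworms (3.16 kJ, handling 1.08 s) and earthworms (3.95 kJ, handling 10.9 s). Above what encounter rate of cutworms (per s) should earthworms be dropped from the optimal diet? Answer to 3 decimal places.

Drop earthworms once their profitability E₂/h₂ falls below the rate achievable on cutworms alone: E₂/h₂ = λE₁/(1 + λh₁).
Solve for λ: λE₁h₂ = E₂(1 + λh₁) → λ(E₁h₂ − E₂h₁) = E₂ → λ = E₂/(E₁h₂ − E₂h₁).
λ = 3.95/(3.16×10.9 − 3.95×1.08) = 3.95/30.18 = 0.1309 per s.

0.131 per s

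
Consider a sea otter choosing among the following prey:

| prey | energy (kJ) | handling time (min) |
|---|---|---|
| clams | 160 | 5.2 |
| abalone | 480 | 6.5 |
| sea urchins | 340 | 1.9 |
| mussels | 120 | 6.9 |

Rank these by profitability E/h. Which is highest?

sea urchins

In descending order of E/h:
sea urchins: 340/1.9 = 179 kJ/min
abalone: 480/6.5 = 73.8 kJ/min
clams: 160/5.2 = 30.8 kJ/min
mussels: 120/6.9 = 17.4 kJ/min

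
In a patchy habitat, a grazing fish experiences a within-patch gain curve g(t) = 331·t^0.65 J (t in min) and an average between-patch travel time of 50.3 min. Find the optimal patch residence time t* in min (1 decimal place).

93.4 min

Maximise g(t)/(T+t): set derivative to zero → g'(t)(T+t) = g(t).
g'(t) = 0.65·331·t^-0.35. Setting 0.65·331·t^-0.35 = 331·t^0.65/(50.3+t) gives 0.65(50.3+t) = t, so 0.35·t = 0.65×50.3.
t* = 0.65×50.3/0.35 = 93.41 min.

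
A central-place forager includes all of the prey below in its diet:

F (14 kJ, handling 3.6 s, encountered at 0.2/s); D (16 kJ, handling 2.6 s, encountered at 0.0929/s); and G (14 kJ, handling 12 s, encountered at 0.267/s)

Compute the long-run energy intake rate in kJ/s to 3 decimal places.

1.553 kJ/s

R = Σλ_iE_i / (1 + Σλ_ih_i)
Numerator: 0.2×14 + 0.0929×16 + 0.267×14 = 8.024
Denominator: 1 + 0.2×3.6 + 0.0929×2.6 + 0.267×12 = 5.166
R = 8.024/5.166 = 1.553 kJ/s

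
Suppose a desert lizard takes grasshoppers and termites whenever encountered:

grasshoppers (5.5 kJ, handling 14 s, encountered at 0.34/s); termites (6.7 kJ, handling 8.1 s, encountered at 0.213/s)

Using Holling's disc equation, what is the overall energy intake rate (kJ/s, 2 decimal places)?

Energy encountered per unit search time: 0.34×5.5 + 0.213×6.7 = 3.297 kJ/s.
Handling time per unit search time: 0.34×14 + 0.213×8.1 = 6.485.
Rate = 3.297/(1 + 6.485) = 0.4405 kJ/s.

0.44 kJ/s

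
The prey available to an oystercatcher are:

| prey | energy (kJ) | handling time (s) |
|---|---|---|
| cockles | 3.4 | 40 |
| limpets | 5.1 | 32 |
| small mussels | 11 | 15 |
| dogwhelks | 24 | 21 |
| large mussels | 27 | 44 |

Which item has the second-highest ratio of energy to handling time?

Profitability E/h (kJ/s): cockles = 3.4/40 = 0.085, limpets = 5.1/32 = 0.159, small mussels = 11/15 = 0.733, dogwhelks = 24/21 = 1.14, large mussels = 27/44 = 0.614.
Ranked: dogwhelks > small mussels > large mussels > limpets > cockles.

small mussels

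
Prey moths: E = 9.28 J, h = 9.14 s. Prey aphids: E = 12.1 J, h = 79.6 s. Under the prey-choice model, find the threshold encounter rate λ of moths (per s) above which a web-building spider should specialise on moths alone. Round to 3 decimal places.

The zero-one rule: include aphids iff E₂/h₂ > λE₁/(1+λh₁). Equality gives the switch point.
λE₁h₂ = E₂ + λE₂h₁ ⇒ λ = E₂/(E₁h₂ − E₂h₁) = 12.1/(738.7 − 110.6) = 0.01926 per s.

0.019 per s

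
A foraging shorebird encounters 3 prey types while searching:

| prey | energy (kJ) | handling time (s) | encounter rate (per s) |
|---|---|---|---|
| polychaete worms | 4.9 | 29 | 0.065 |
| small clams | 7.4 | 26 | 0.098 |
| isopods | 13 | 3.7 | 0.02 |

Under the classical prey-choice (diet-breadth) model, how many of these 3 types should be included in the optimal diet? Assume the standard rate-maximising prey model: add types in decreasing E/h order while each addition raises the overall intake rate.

2

E/h in descending order: isopods 3.51, small clams 0.285, polychaete worms 0.169 kJ/s. The optimal diet is the largest prefix of this list for which every included type satisfies E_i/h_i > R on the types above it.
Rate on top 1: 0.2421. small clams: 0.285 > 0.2421 → include.
Rate on top 2: 0.272. polychaete worms: 0.169 < 0.272 → exclude; stop.
Optimal diet: isopods, small clams — 2 of 3 types.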